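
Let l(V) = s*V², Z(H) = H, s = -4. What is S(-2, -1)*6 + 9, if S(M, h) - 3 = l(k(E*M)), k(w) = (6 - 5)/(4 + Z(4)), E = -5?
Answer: 213/8 ≈ 26.625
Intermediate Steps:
k(w) = ⅛ (k(w) = (6 - 5)/(4 + 4) = 1/8 = 1*(⅛) = ⅛)
l(V) = -4*V²
S(M, h) = 47/16 (S(M, h) = 3 - 4*(⅛)² = 3 - 4*1/64 = 3 - 1/16 = 47/16)
S(-2, -1)*6 + 9 = (47/16)*6 + 9 = 141/8 + 9 = 213/8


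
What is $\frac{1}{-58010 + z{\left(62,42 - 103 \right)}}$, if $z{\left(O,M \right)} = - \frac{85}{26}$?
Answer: $- \frac{26}{1508345} \approx -1.7237 \cdot 10^{-5}$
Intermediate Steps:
$z{\left(O,M \right)} = - \frac{85}{26}$ ($z{\left(O,M \right)} = \left(-85\right) \frac{1}{26} = - \frac{85}{26}$)
$\frac{1}{-58010 + z{\left(62,42 - 103 \right)}} = \frac{1}{-58010 - \frac{85}{26}} = \frac{1}{- \frac{1508345}{26}} = - \frac{26}{1508345}$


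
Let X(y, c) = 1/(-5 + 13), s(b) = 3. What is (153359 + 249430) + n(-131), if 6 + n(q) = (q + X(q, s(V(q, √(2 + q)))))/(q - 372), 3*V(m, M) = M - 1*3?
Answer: 1620799839/4024 ≈ 4.0278e+5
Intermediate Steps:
V(m, M) = -1 + M/3 (V(m, M) = (M - 1*3)/3 = (M - 3)/3 = (-3 + M)/3 = -1 + M/3)
X(y, c) = ⅛ (X(y, c) = 1/8 = ⅛)
n(q) = -6 + (⅛ + q)/(-372 + q) (n(q) = -6 + (q + ⅛)/(q - 372) = -6 + (⅛ + q)/(-372 + q))
(153359 + 249430) + n(-131) = (153359 + 249430) + (17857 - 40*(-131))/(8*(-372 - 131)) = 402789 + (⅛)*(17857 + 5240)/(-503) = 402789 + (⅛)*(-1/503)*23097 = 402789 - 23097/4024 = 1620799839/4024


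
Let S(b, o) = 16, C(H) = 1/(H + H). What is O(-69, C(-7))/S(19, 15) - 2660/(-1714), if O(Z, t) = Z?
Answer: -37853/13712 ≈ -2.7606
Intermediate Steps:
C(H) = 1/(2*H)
O(-69, C(-7))/S(19, 15) - 2660/(-1714) = -69/16 - 2660/(-1714) = -69*1/16 - 2660*(-1/1714) = -69/16 + 1330/857 = -37853/13712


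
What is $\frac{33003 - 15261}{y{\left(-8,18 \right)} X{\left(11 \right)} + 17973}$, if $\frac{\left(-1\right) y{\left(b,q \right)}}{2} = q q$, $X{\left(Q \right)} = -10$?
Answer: $\frac{5914}{8151} \approx 0.72556$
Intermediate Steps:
$y{\left(b,q \right)} = - 2 q^{2}$ ($y{\left(b,q \right)} = - 2 q q = - 2 q^{2}$)
$\frac{33003 - 15261}{y{\left(-8,18 \right)} X{\left(11 \right)} + 17973} = \frac{33003 - 15261}{- 2 \cdot 18^{2} \left(-10\right) + 17973} = \frac{17742}{\left(-2\right) 324 \left(-10\right) + 17973} = \frac{17742}{\left(-648\right) \left(-10\right) + 17973} = \frac{17742}{6480 + 17973} = \frac{17742}{24453} = 17742 \cdot \frac{1}{24453} = \frac{5914}{8151}$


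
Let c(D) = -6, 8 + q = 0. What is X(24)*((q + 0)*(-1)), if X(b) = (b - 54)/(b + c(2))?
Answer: -40/3 ≈ -13.333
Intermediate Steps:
q = -8 (q = -8 + 0 = -8)
X(b) = (-54 + b)/(-6 + b) (X(b) = (b - 54)/(b - 6) = (-54 + b)/(-6 + b))
X(24)*((q + 0)*(-1)) = ((-54 + 24)/(-6 + 24))*((-8 + 0)*(-1)) = (-30/18)*(-8*(-1)) = ((1/18)*(-30))*8 = -5/3*8 = -40/3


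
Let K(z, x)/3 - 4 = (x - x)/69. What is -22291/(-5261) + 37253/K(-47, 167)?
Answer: 196255525/63132 ≈ 3108.7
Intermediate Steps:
K(z, x) = 12 (K(z, x) = 12 + 3*((x - x)/69) = 12 + 3*(0*(1/69)) = 12 + 3*0 = 12 + 0 = 12)
-22291/(-5261) + 37253/K(-47, 167) = -22291/(-5261) + 37253/12 = -22291*(-1/5261) + 37253*(1/12) = 22291/5261 + 37253/12 = 196255525/63132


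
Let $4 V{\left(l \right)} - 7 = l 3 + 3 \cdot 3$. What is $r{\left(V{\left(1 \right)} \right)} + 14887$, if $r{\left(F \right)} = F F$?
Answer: $\frac{238553}{16} \approx 14910.0$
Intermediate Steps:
$V{\left(l \right)} = 4 + \frac{3 l}{4}$ ($V{\left(l \right)} = \frac{7}{4} + \frac{l 3 + 3 \cdot 3}{4} = \frac{7}{4} + \frac{3 l + 9}{4} = \frac{7}{4} + \frac{9 + 3 l}{4} = \frac{7}{4} + \left(\frac{9}{4} + \frac{3 l}{4}\right) = 4 + \frac{3 l}{4}$)
$r{\left(F \right)} = F^{2}$
$r{\left(V{\left(1 \right)} \right)} + 14887 = \left(4 + \frac{3}{4} \cdot 1\right)^{2} + 14887 = \left(4 + \frac{3}{4}\right)^{2} + 14887 = \left(\frac{19}{4}\right)^{2} + 14887 = \frac{361}{16} + 14887 = \frac{238553}{16}$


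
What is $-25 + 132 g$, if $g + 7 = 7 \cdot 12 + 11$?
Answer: $11591$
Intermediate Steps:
$g = 88$ ($g = -7 + \left(7 \cdot 12 + 11\right) = -7 + \left(84 + 11\right) = -7 + 95 = 88$)
$-25 + 132 g = -25 + 132 \cdot 88 = -25 + 11616 = 11591$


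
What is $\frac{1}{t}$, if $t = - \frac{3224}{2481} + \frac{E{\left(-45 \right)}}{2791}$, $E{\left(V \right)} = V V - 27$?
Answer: $- \frac{6924471}{4041146} \approx -1.7135$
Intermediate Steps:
$E{\left(V \right)} = -27 + V^{2}$ ($E{\left(V \right)} = V^{2} - 27 = -27 + V^{2}$)
$t = - \frac{4041146}{6924471}$ ($t = - \frac{3224}{2481} + \frac{-27 + \left(-45\right)^{2}}{2791} = \left(-3224\right) \frac{1}{2481} + \left(-27 + 2025\right) \frac{1}{2791} = - \frac{3224}{2481} + 1998 \cdot \frac{1}{2791} = - \frac{3224}{2481} + \frac{1998}{2791} = - \frac{4041146}{6924471} \approx -0.5836$)
$\frac{1}{t} = \frac{1}{- \frac{4041146}{6924471}} = - \frac{6924471}{4041146}$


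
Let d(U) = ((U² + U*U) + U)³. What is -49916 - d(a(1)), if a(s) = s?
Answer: -49943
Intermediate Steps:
d(U) = (U + 2*U²)³ (d(U) = ((U² + U²) + U)³ = (2*U² + U)³ = (U + 2*U²)³)
-49916 - d(a(1)) = -49916 - 1³*(1 + 2*1)³ = -49916 - (1 + 2)³ = -49916 - 3³ = -49916 - 27 = -49943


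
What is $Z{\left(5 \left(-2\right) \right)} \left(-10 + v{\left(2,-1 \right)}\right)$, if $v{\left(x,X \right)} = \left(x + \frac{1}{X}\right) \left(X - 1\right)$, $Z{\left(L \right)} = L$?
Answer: $120$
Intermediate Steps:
$v{\left(x,X \right)} = \left(-1 + X\right) \left(x + \frac{1}{X}\right)$ ($v{\left(x,X \right)} = \left(x + \frac{1}{X}\right) \left(-1 + X\right) = \left(-1 + X\right) \left(x + \frac{1}{X}\right)$)
$Z{\left(5 \left(-2\right) \right)} \left(-10 + v{\left(2,-1 \right)}\right) = 5 \left(-2\right) \left(-10 - 2\right) = - 10 \left(-10 - 2\right) = \left(-10\right) \left(-12\right) = 120$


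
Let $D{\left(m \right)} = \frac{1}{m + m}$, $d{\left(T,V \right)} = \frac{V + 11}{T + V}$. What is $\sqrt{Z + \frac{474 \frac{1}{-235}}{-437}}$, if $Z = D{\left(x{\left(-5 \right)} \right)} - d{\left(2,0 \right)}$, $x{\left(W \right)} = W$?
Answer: $\frac{i \sqrt{59010395510}}{102695} \approx 2.3655 i$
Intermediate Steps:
$d{\left(T,V \right)} = \frac{11 + V}{T + V}$
$D{\left(m \right)} = \frac{1}{2 m}$
$Z = - \frac{28}{5}$ ($Z = \frac{1}{2 \left(-5\right)} - \frac{11 + 0}{2 + 0} = \frac{1}{2} \left(- \frac{1}{5}\right) - \frac{1}{2} \cdot 11 = - \frac{1}{10} - \frac{1}{2} \cdot 11 = - \frac{1}{10} - \frac{11}{2} = - \frac{28}{5} \approx -5.6$)
$\sqrt{Z + \frac{474 \frac{1}{-235}}{-437}} = \sqrt{- \frac{28}{5} + \frac{474 \frac{1}{-235}}{-437}} = \sqrt{- \frac{28}{5} + 474 \left(- \frac{1}{235}\right) \left(- \frac{1}{437}\right)} = \sqrt{- \frac{28}{5} - - \frac{474}{102695}} = \sqrt{- \frac{28}{5} + \frac{474}{102695}} = \sqrt{- \frac{574618}{102695}} = \frac{i \sqrt{59010395510}}{102695}$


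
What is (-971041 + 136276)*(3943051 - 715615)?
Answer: -2694150612540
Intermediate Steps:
(-971041 + 136276)*(3943051 - 715615) = -834765*3227436 = -2694150612540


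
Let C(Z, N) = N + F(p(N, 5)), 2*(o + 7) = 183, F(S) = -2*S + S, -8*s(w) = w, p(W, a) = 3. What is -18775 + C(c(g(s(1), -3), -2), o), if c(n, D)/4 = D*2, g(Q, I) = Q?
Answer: -37387/2 ≈ -18694.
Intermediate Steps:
s(w) = -w/8
c(n, D) = 8*D (c(n, D) = 4*(D*2) = 4*(2*D) = 8*D)
F(S) = -S
o = 169/2 (o = -7 + (½)*183 = -7 + 183/2 = 169/2 ≈ 84.500)
C(Z, N) = -3 + N (C(Z, N) = N - 1*3 = N - 3 = -3 + N)
-18775 + C(c(g(s(1), -3), -2), o) = -18775 + (-3 + 169/2) = -18775 + 163/2 = -37387/2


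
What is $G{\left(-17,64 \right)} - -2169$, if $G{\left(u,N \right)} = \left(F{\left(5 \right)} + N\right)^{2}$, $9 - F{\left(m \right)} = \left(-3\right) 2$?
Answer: $8410$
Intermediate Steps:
$F{\left(m \right)} = 15$ ($F{\left(m \right)} = 9 - \left(-3\right) 2 = 9 - -6 = 9 + 6 = 15$)
$G{\left(u,N \right)} = \left(15 + N\right)^{2}$
$G{\left(-17,64 \right)} - -2169 = \left(15 + 64\right)^{2} - -2169 = 79^{2} + 2169 = 6241 + 2169 = 8410$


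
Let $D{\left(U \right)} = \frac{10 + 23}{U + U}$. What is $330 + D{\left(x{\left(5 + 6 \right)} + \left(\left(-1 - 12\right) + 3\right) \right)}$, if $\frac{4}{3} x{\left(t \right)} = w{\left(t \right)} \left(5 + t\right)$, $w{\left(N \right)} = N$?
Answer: $\frac{80553}{244} \approx 330.14$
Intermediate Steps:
$x{\left(t \right)} = \frac{3 t \left(5 + t\right)}{4}$
$D{\left(U \right)} = \frac{33}{2 U}$
$330 + D{\left(x{\left(5 + 6 \right)} + \left(\left(-1 - 12\right) + 3\right) \right)} = 330 + \frac{33}{2 \left(\frac{3 \left(5 + 6\right) \left(5 + \left(5 + 6\right)\right)}{4} + \left(\left(-1 - 12\right) + 3\right)\right)} = 330 + \frac{33}{2 \left(\frac{3}{4} \cdot 11 \left(5 + 11\right) + \left(-13 + 3\right)\right)} = 330 + \frac{33}{2 \left(\frac{3}{4} \cdot 11 \cdot 16 - 10\right)} = 330 + \frac{33}{2 \left(132 - 10\right)} = 330 + \frac{33}{2 \cdot 122} = 330 + \frac{33}{2} \cdot \frac{1}{122} = 330 + \frac{33}{244} = \frac{80553}{244}$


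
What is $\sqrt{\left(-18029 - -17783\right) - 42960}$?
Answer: $i \sqrt{43206} \approx 207.86 i$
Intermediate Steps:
$\sqrt{\left(-18029 - -17783\right) - 42960} = \sqrt{\left(-18029 + 17783\right) - 42960} = \sqrt{-246 - 42960} = \sqrt{-43206} = i \sqrt{43206}$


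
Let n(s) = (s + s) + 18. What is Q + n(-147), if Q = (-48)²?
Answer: 2028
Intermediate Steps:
Q = 2304
n(s) = 18 + 2*s (n(s) = 2*s + 18 = 18 + 2*s)
Q + n(-147) = 2304 + (18 + 2*(-147)) = 2304 + (18 - 294) = 2304 - 276 = 2028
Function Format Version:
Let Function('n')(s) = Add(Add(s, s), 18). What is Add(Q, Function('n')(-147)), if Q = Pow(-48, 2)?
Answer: 2028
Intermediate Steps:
Q = 2304
Function('n')(s) = Add(18, Mul(2, s)) (Function('n')(s) = Add(Mul(2, s), 18) = Add(18, Mul(2, s)))
Add(Q, Function('n')(-147)) = Add(2304, Add(18, Mul(2, -147))) = Add(2304, Add(18, -294)) = Add(2304, -276) = 2028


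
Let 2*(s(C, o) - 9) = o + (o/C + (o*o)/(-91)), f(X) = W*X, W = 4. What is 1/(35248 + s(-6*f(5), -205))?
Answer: 4368/152549987 ≈ 2.8633e-5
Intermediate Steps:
f(X) = 4*X
s(C, o) = 9 + o/2 - o**2/182 + o/(2*C) (s(C, o) = 9 + (o + (o/C + (o*o)/(-91)))/2 = 9 + (o + (o/C + o**2*(-1/91)))/2 = 9 + (o + (o/C - o**2/91))/2 = 9 + (o + (-o**2/91 + o/C))/2 = 9 + (o - o**2/91 + o/C)/2 = 9 + (o/2 - o**2/182 + o/(2*C)) = 9 + o/2 - o**2/182 + o/(2*C))
1/(35248 + s(-6*f(5), -205)) = 1/(35248 + (9 + (1/2)*(-205) - 1/182*(-205)**2 + (1/2)*(-205)/(-24*5))) = 1/(35248 + (9 - 205/2 - 1/182*42025 + (1/2)*(-205)/(-6*20))) = 1/(35248 + (9 - 205/2 - 42025/182 + (1/2)*(-205)/(-120))) = 1/(35248 + (9 - 205/2 - 42025/182 + (1/2)*(-205)*(-1/120))) = 1/(35248 + (9 - 205/2 - 42025/182 + 41/48)) = 1/(35248 - 1413277/4368) = 1/(152549987/4368) = 4368/152549987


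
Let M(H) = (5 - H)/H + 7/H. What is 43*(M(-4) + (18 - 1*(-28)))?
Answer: 1806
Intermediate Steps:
M(H) = 7/H + (5 - H)/H (M(H) = (5 - H)/H + 7/H = 7/H + (5 - H)/H)
43*(M(-4) + (18 - 1*(-28))) = 43*((12 - 1*(-4))/(-4) + (18 - 1*(-28))) = 43*(-(12 + 4)/4 + (18 + 28)) = 43*(-¼*16 + 46) = 43*(-4 + 46) = 43*42 = 1806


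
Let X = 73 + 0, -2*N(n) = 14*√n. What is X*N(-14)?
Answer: -511*I*√14 ≈ -1912.0*I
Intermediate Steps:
N(n) = -7*√n
X = 73
X*N(-14) = 73*(-7*I*√14) = -511*I*√14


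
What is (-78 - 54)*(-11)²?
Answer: -15972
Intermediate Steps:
(-78 - 54)*(-11)² = -132*121 = -15972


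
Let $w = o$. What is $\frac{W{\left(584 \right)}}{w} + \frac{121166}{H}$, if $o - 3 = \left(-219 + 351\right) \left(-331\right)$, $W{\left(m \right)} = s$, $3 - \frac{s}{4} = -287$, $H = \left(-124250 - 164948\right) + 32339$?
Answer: $- \frac{5591577814}{11221912851} \approx -0.49827$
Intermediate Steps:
$H = -256859$ ($H = -289198 + 32339 = -256859$)
$s = 1160$ ($s = 12 - -1148 = 12 + 1148 = 1160$)
$W{\left(m \right)} = 1160$
$o = -43689$ ($o = 3 + \left(-219 + 351\right) \left(-331\right) = 3 + 132 \left(-331\right) = 3 - 43692 = -43689$)
$w = -43689$
$\frac{W{\left(584 \right)}}{w} + \frac{121166}{H} = \frac{1160}{-43689} + \frac{121166}{-256859} = 1160 \left(- \frac{1}{43689}\right) + 121166 \left(- \frac{1}{256859}\right) = - \frac{1160}{43689} - \frac{121166}{256859} = - \frac{5591577814}{11221912851}$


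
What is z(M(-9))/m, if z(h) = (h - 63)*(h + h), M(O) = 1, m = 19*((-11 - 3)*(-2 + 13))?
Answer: 62/1463 ≈ 0.042379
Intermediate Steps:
m = -2926 (m = 19*(-14*11) = 19*(-154) = -2926)
z(h) = 2*h*(-63 + h) (z(h) = (-63 + h)*(2*h) = 2*h*(-63 + h))
z(M(-9))/m = (2*1*(-63 + 1))/(-2926) = (2*1*(-62))*(-1/2926) = -124*(-1/2926) = 62/1463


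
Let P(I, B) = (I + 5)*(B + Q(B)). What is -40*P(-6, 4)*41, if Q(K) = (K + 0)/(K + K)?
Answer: 7380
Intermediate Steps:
Q(K) = ½ (Q(K) = K/((2*K)) = K*(1/(2*K)) = ½)
P(I, B) = (½ + B)*(5 + I) (P(I, B) = (I + 5)*(B + ½) = (5 + I)*(½ + B) = (½ + B)*(5 + I))
-40*P(-6, 4)*41 = -40*(5/2 + (½)*(-6) + 5*4 + 4*(-6))*41 = -40*(5/2 - 3 + 20 - 24)*41 = -40*(-9/2)*41 = 180*41 = 7380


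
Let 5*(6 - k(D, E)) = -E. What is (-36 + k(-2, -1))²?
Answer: 22801/25 ≈ 912.04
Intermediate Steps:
k(D, E) = 6 + E/5 (k(D, E) = 6 - (-1)*E/5 = 6 + E/5)
(-36 + k(-2, -1))² = (-36 + (6 + (⅕)*(-1)))² = (-36 + (6 - ⅕))² = (-36 + 29/5)² = (-151/5)² = 22801/25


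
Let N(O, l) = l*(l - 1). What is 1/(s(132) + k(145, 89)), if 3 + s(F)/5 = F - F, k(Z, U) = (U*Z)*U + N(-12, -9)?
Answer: 1/1148620 ≈ 8.7061e-7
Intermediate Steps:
N(O, l) = l*(-1 + l)
k(Z, U) = 90 + Z*U² (k(Z, U) = (U*Z)*U - 9*(-1 - 9) = Z*U² - 9*(-10) = Z*U² + 90 = 90 + Z*U²)
s(F) = -15 (s(F) = -15 + 5*(F - F) = -15 + 5*0 = -15 + 0 = -15)
1/(s(132) + k(145, 89)) = 1/(-15 + (90 + 145*89²)) = 1/(-15 + (90 + 145*7921)) = 1/(-15 + (90 + 1148545)) = 1/(-15 + 1148635) = 1/1148620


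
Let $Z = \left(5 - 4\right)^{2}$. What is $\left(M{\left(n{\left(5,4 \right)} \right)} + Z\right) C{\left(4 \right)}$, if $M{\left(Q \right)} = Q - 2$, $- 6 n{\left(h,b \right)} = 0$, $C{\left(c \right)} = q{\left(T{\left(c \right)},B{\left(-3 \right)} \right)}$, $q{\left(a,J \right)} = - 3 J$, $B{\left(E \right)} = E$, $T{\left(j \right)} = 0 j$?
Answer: $-9$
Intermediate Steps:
$T{\left(j \right)} = 0$
$C{\left(c \right)} = 9$ ($C{\left(c \right)} = \left(-3\right) \left(-3\right) = 9$)
$n{\left(h,b \right)} = 0$ ($n{\left(h,b \right)} = \left(- \frac{1}{6}\right) 0 = 0$)
$M{\left(Q \right)} = -2 + Q$
$Z = 1$ ($Z = 1^{2} = 1$)
$\left(M{\left(n{\left(5,4 \right)} \right)} + Z\right) C{\left(4 \right)} = \left(\left(-2 + 0\right) + 1\right) 9 = \left(-2 + 1\right) 9 = \left(-1\right) 9 = -9$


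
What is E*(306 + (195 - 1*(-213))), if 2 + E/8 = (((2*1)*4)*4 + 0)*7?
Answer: 1268064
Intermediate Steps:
E = 1776 (E = -16 + 8*((((2*1)*4)*4 + 0)*7) = -16 + 8*(((2*4)*4 + 0)*7) = -16 + 8*((8*4 + 0)*7) = -16 + 8*((32 + 0)*7) = -16 + 8*(32*7) = -16 + 8*224 = -16 + 1792 = 1776)
E*(306 + (195 - 1*(-213))) = 1776*(306 + (195 - 1*(-213))) = 1776*(306 + (195 + 213)) = 1776*(306 + 408) = 1776*714 = 1268064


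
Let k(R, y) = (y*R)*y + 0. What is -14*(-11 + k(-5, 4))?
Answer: 1274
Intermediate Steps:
k(R, y) = R*y**2 (k(R, y) = (R*y)*y + 0 = R*y**2 + 0 = R*y**2)
-14*(-11 + k(-5, 4)) = -14*(-11 - 5*4**2) = -14*(-11 - 5*16) = -14*(-11 - 80) = -14*(-91) = 1274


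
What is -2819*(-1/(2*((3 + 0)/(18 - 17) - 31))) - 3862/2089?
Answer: -6105163/116984 ≈ -52.188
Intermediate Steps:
-2819*(-1/(2*((3 + 0)/(18 - 17) - 31))) - 3862/2089 = -2819*(-1/(2*(3/1 - 31))) - 3862*1/2089 = -2819*(-1/(2*(3*1 - 31))) - 3862/2089 = -2819*(-1/(2*(3 - 31))) - 3862/2089 = -2819/((-28*(-2))) - 3862/2089 = -2819/56 - 3862/2089 = -6105163/116984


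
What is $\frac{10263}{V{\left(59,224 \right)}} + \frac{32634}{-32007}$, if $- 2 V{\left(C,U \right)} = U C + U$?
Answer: $- \frac{60865369}{23898560} \approx -2.5468$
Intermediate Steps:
$V{\left(C,U \right)} = - \frac{U}{2} - \frac{C U}{2}$ ($V{\left(C,U \right)} = - \frac{U C + U}{2} = - \frac{C U + U}{2} = - \frac{U + C U}{2} = - \frac{U}{2} - \frac{C U}{2}$)
$\frac{10263}{V{\left(59,224 \right)}} + \frac{32634}{-32007} = \frac{10263}{\left(- \frac{1}{2}\right) 224 \left(1 + 59\right)} + \frac{32634}{-32007} = \frac{10263}{\left(- \frac{1}{2}\right) 224 \cdot 60} + 32634 \left(- \frac{1}{32007}\right) = \frac{10263}{-6720} - \frac{10878}{10669} = 10263 \left(- \frac{1}{6720}\right) - \frac{10878}{10669} = - \frac{3421}{2240} - \frac{10878}{10669} = - \frac{60865369}{23898560}$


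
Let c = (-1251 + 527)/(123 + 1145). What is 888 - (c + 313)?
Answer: 182456/317 ≈ 575.57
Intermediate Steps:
c = -181/317 (c = -724/1268 = -724*1/1268 = -181/317 ≈ -0.57098)
888 - (c + 313) = 888 - (-181/317 + 313) = 888 - 1*99040/317 = 888 - 99040/317 = 182456/317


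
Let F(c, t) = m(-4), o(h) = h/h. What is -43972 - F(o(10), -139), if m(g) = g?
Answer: -43968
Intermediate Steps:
o(h) = 1
F(c, t) = -4
-43972 - F(o(10), -139) = -43972 - 1*(-4) = -43972 + 4 = -43968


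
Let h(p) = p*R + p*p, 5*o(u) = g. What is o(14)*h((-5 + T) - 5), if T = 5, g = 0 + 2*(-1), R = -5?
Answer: -20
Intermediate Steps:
g = -2 (g = 0 - 2 = -2)
o(u) = -⅖ (o(u) = (⅕)*(-2) = -⅖)
h(p) = p² - 5*p (h(p) = p*(-5) + p*p = -5*p + p² = p² - 5*p)
o(14)*h((-5 + T) - 5) = -2*((-5 + 5) - 5)*(-5 + ((-5 + 5) - 5))/5 = -2*(0 - 5)*(-5 + (0 - 5))/5 = -(-2)*(-5 - 5) = -(-2)*(-10) = -⅖*50 = -20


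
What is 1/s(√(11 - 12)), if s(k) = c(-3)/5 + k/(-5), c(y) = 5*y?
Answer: -75/226 + 5*I/226 ≈ -0.33186 + 0.022124*I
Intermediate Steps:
s(k) = -3 - k/5 (s(k) = (5*(-3))/5 + k/(-5) = -15*⅕ + k*(-⅕) = -3 - k/5)
1/s(√(11 - 12)) = 1/(-3 - √(11 - 12)/5) = 1/(-3 - I/5) = 25*(-3 + I/5)/226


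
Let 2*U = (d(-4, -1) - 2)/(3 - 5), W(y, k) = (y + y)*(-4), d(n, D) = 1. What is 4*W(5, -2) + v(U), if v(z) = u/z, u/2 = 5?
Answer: -120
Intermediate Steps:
W(y, k) = -8*y (W(y, k) = (2*y)*(-4) = -8*y)
u = 10 (u = 2*5 = 10)
U = ¼ (U = ((1 - 2)/(3 - 5))/2 = (-1/(-2))/2 = (-1*(-½))/2 = (½)*(½) = ¼ ≈ 0.25000)
v(z) = 10/z
4*W(5, -2) + v(U) = 4*(-8*5) + 10/(¼) = 4*(-40) + 10*4 = -160 + 40 = -120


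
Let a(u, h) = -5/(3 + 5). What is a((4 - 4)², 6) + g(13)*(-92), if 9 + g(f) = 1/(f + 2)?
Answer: 98549/120 ≈ 821.24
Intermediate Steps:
g(f) = -9 + 1/(2 + f) (g(f) = -9 + 1/(f + 2) = -9 + 1/(2 + f))
a(u, h) = -5/8
a((4 - 4)², 6) + g(13)*(-92) = -5/8 + ((-17 - 9*13)/(2 + 13))*(-92) = -5/8 + ((-17 - 117)/15)*(-92) = -5/8 + ((1/15)*(-134))*(-92) = -5/8 - 134/15*(-92) = -5/8 + 12328/15 = 98549/120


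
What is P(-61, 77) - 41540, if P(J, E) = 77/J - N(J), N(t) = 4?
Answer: -2534261/61 ≈ -41545.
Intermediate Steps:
P(J, E) = -4 + 77/J (P(J, E) = 77/J - 1*4 = 77/J - 4 = -4 + 77/J)
P(-61, 77) - 41540 = (-4 + 77/(-61)) - 41540 = (-4 + 77*(-1/61)) - 41540 = (-4 - 77/61) - 41540 = -321/61 - 41540 = -2534261/61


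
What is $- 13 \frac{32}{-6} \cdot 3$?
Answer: $208$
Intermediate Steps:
$- 13 \frac{32}{-6} \cdot 3 = - 13 \cdot 32 \left(- \frac{1}{6}\right) 3 = \left(-13\right) \left(- \frac{16}{3}\right) 3 = \frac{208}{3} \cdot 3 = 208$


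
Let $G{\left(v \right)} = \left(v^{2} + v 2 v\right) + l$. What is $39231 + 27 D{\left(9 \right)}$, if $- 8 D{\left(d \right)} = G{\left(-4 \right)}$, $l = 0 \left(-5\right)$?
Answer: $39069$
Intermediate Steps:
$l = 0$
$G{\left(v \right)} = 3 v^{2}$ ($G{\left(v \right)} = \left(v^{2} + v 2 v\right) + 0 = \left(v^{2} + 2 v v\right) + 0 = \left(v^{2} + 2 v^{2}\right) + 0 = 3 v^{2} + 0 = 3 v^{2}$)
$D{\left(d \right)} = -6$ ($D{\left(d \right)} = - \frac{3 \left(-4\right)^{2}}{8} = - \frac{3 \cdot 16}{8} = \left(- \frac{1}{8}\right) 48 = -6$)
$39231 + 27 D{\left(9 \right)} = 39231 + 27 \left(-6\right) = 39231 - 162 = 39069$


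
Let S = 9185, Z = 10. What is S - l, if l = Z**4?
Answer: -815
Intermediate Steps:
l = 10000 (l = 10**4 = 10000)
S - l = 9185 - 1*10000 = 9185 - 10000 = -815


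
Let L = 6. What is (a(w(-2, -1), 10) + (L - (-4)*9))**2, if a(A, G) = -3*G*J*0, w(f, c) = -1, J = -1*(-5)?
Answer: 1764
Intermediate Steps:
J = 5
a(A, G) = 0 (a(A, G) = -3*G*5*0 = -15*G*0 = 0)
(a(w(-2, -1), 10) + (L - (-4)*9))**2 = (0 + (6 - (-4)*9))**2 = (0 + (6 - 4*(-9)))**2 = (0 + (6 + 36))**2 = (0 + 42)**2 = 42**2 = 1764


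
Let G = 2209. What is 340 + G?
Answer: 2549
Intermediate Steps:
340 + G = 340 + 2209 = 2549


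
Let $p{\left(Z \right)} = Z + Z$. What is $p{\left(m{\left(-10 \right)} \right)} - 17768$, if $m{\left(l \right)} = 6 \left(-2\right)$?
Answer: $-17792$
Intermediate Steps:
$m{\left(l \right)} = -12$
$p{\left(Z \right)} = 2 Z$
$p{\left(m{\left(-10 \right)} \right)} - 17768 = 2 \left(-12\right) - 17768 = -24 - 17768 = -17792$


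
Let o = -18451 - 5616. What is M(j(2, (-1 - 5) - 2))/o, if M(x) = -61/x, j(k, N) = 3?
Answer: 61/72201 ≈ 0.00084486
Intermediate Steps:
o = -24067
M(j(2, (-1 - 5) - 2))/o = -61/3/(-24067) = -61*1/3*(-1/24067) = -61/3*(-1/24067) = 61/72201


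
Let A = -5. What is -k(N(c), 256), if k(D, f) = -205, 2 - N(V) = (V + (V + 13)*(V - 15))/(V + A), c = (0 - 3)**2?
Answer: 205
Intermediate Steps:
c = 9 (c = (-3)**2 = 9)
N(V) = 2 - (V + (-15 + V)*(13 + V))/(-5 + V) (N(V) = 2 - (V + (V + 13)*(V - 15))/(V - 5) = 2 - (V + (13 + V)*(-15 + V))/(-5 + V) = 2 - (V + (-15 + V)*(13 + V))/(-5 + V))
-k(N(c), 256) = -1*(-205) = 205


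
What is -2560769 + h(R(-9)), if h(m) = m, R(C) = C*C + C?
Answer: -2560697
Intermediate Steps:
R(C) = C + C**2 (R(C) = C**2 + C = C + C**2)
-2560769 + h(R(-9)) = -2560769 - 9*(1 - 9) = -2560769 - 9*(-8) = -2560769 + 72 = -2560697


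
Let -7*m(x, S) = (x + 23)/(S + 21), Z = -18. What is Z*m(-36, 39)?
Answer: -39/70 ≈ -0.55714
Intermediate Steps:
m(x, S) = -(23 + x)/(7*(21 + S)) (m(x, S) = -(x + 23)/(7*(S + 21)) = -(23 + x)/(7*(21 + S)))
Z*m(-36, 39) = -18*(-23 - 1*(-36))/(7*(21 + 39)) = -18*(-23 + 36)/(7*60) = -18*13/(7*60) = -18*13/420 = -39/70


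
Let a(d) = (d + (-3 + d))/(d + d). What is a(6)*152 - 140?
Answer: -26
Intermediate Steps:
a(d) = (-3 + 2*d)/(2*d) (a(d) = (-3 + 2*d)/((2*d)) = (-3 + 2*d)*(1/(2*d)) = (-3 + 2*d)/(2*d))
a(6)*152 - 140 = ((-3/2 + 6)/6)*152 - 140 = ((⅙)*(9/2))*152 - 140 = (¾)*152 - 140 = 114 - 140 = -26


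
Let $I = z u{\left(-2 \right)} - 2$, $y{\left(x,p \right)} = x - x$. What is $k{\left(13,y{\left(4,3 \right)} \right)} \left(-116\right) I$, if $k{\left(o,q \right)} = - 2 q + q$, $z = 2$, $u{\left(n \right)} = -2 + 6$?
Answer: $0$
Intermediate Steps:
$u{\left(n \right)} = 4$
$y{\left(x,p \right)} = 0$
$k{\left(o,q \right)} = - q$
$I = 6$ ($I = 2 \cdot 4 - 2 = 8 - 2 = 6$)
$k{\left(13,y{\left(4,3 \right)} \right)} \left(-116\right) I = \left(-1\right) 0 \left(-116\right) 6 = 0 \left(-116\right) 6 = 0 \cdot 6 = 0$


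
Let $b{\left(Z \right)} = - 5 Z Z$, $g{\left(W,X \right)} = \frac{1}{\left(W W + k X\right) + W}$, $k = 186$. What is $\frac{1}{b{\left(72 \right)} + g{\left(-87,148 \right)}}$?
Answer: $- \frac{35010}{907459199} \approx -3.858 \cdot 10^{-5}$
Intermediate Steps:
$g{\left(W,X \right)} = \frac{1}{W + W^{2} + 186 X}$ ($g{\left(W,X \right)} = \frac{1}{\left(W W + 186 X\right) + W} = \frac{1}{\left(W^{2} + 186 X\right) + W} = \frac{1}{W + W^{2} + 186 X}$)
$b{\left(Z \right)} = - 5 Z^{2}$
$\frac{1}{b{\left(72 \right)} + g{\left(-87,148 \right)}} = \frac{1}{- 5 \cdot 72^{2} + \frac{1}{-87 + \left(-87\right)^{2} + 186 \cdot 148}} = \frac{1}{\left(-5\right) 5184 + \frac{1}{-87 + 7569 + 27528}} = \frac{1}{-25920 + \frac{1}{35010}} = \frac{1}{- \frac{907459199}{35010}} = - \frac{35010}{907459199}$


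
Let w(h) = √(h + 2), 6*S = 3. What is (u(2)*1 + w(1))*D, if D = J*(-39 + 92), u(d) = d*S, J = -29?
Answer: -1537 - 1537*√3 ≈ -4199.2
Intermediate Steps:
S = ½ (S = (⅙)*3 = ½ ≈ 0.50000)
w(h) = √(2 + h)
u(d) = d/2 (u(d) = d*(½) = d/2)
D = -1537 (D = -29*(-39 + 92) = -29*53 = -1537)
(u(2)*1 + w(1))*D = (((½)*2)*1 + √(2 + 1))*(-1537) = (1*1 + √3)*(-1537) = (1 + √3)*(-1537) = -1537 - 1537*√3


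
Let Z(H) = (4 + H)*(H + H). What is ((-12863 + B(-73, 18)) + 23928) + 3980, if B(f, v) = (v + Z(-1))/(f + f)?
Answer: 1098279/73 ≈ 15045.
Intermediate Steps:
Z(H) = 2*H*(4 + H) (Z(H) = (4 + H)*(2*H) = 2*H*(4 + H))
B(f, v) = (-6 + v)/(2*f) (B(f, v) = (v + 2*(-1)*(4 - 1))/(f + f) = (v + 2*(-1)*3)/((2*f)) = (v - 6)*(1/(2*f)) = (-6 + v)*(1/(2*f)) = (-6 + v)/(2*f))
((-12863 + B(-73, 18)) + 23928) + 3980 = ((-12863 + (½)*(-6 + 18)/(-73)) + 23928) + 3980 = ((-12863 + (½)*(-1/73)*12) + 23928) + 3980 = ((-12863 - 6/73) + 23928) + 3980 = (-939005/73 + 23928) + 3980 = 807739/73 + 3980 = 1098279/73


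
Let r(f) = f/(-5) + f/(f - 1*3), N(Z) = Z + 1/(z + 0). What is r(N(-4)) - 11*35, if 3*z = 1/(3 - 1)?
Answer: -1937/5 ≈ -387.40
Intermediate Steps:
z = ⅙ (z = 1/(3*(3 - 1)) = (⅓)/2 = (⅓)*(½) = ⅙ ≈ 0.16667)
N(Z) = 6 + Z (N(Z) = Z + 1/(⅙ + 0) = Z + 1/(⅙) = Z + 6 = 6 + Z)
r(f) = -f/5 + f/(-3 + f) (r(f) = f*(-⅕) + f/(f - 3) = -f/5 + f/(-3 + f))
r(N(-4)) - 11*35 = (6 - 4)*(8 - (6 - 4))/(5*(-3 + (6 - 4))) - 11*35 = (⅕)*2*(8 - 1*2)/(-3 + 2) - 385 = (⅕)*2*(8 - 2)/(-1) - 385 = (⅕)*2*(-1)*6 - 385 = -12/5 - 385 = -1937/5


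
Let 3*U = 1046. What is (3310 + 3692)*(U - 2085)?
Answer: -12157806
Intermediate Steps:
U = 1046/3 (U = (⅓)*1046 = 1046/3 ≈ 348.67)
(3310 + 3692)*(U - 2085) = (3310 + 3692)*(1046/3 - 2085) = 7002*(-5209/3) = -12157806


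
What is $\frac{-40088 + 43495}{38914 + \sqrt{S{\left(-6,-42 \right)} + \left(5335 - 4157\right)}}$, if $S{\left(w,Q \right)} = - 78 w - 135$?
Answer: $\frac{132579998}{1514297885} - \frac{3407 \sqrt{1511}}{1514297885} \approx 0.087465$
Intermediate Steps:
$S{\left(w,Q \right)} = -135 - 78 w$
$\frac{-40088 + 43495}{38914 + \sqrt{S{\left(-6,-42 \right)} + \left(5335 - 4157\right)}} = \frac{-40088 + 43495}{38914 + \sqrt{\left(-135 - -468\right) + \left(5335 - 4157\right)}} = \frac{3407}{38914 + \sqrt{\left(-135 + 468\right) + 1178}} = \frac{3407}{38914 + \sqrt{333 + 1178}} = \frac{3407}{38914 + \sqrt{1511}}$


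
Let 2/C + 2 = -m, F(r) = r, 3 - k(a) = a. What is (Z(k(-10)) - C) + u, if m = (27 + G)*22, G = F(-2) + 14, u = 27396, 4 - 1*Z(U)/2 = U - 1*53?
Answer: 11818121/430 ≈ 27484.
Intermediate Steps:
k(a) = 3 - a
Z(U) = 114 - 2*U (Z(U) = 8 - 2*(U - 1*53) = 8 - 2*(U - 53) = 8 - 2*(-53 + U) = 8 + (106 - 2*U) = 114 - 2*U)
G = 12 (G = -2 + 14 = 12)
m = 858 (m = (27 + 12)*22 = 39*22 = 858)
C = -1/430 (C = 2/(-2 - 1*858) = 2/(-2 - 858) = 2/(-860) = 2*(-1/860) = -1/430 ≈ -0.0023256)
(Z(k(-10)) - C) + u = ((114 - 2*(3 - 1*(-10))) - 1*(-1/430)) + 27396 = ((114 - 2*(3 + 10)) + 1/430) + 27396 = ((114 - 2*13) + 1/430) + 27396 = ((114 - 26) + 1/430) + 27396 = (88 + 1/430) + 27396 = 37841/430 + 27396 = 11818121/430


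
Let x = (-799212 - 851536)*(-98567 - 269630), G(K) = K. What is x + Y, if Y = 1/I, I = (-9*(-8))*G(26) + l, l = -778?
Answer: 664933704723465/1094 ≈ 6.0780e+11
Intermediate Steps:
I = 1094 (I = -9*(-8)*26 - 778 = 72*26 - 778 = 1872 - 778 = 1094)
Y = 1/1094 ≈ 0.00091408
x = 607800461356 (x = -1650748*(-368197) = 607800461356)
x + Y = 607800461356 + 1/1094 = 664933704723465/1094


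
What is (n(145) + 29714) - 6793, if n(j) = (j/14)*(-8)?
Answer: 159867/7 ≈ 22838.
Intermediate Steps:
n(j) = -4*j/7 (n(j) = (j*(1/14))*(-8) = (j/14)*(-8) = -4*j/7)
(n(145) + 29714) - 6793 = (-4/7*145 + 29714) - 6793 = (-580/7 + 29714) - 6793 = 207418/7 - 6793 = 159867/7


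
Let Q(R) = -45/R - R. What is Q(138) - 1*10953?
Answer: -510201/46 ≈ -11091.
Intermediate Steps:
Q(R) = -R - 45/R
Q(138) - 1*10953 = (-1*138 - 45/138) - 1*10953 = (-138 - 45*1/138) - 10953 = (-138 - 15/46) - 10953 = -6363/46 - 10953 = -510201/46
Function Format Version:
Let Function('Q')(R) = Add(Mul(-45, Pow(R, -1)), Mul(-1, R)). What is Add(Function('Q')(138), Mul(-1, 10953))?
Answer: Rational(-510201, 46) ≈ -11091.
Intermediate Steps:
Function('Q')(R) = Add(Mul(-1, R), Mul(-45, Pow(R, -1)))
Add(Function('Q')(138), Mul(-1, 10953)) = Add(Add(Mul(-1, 138), Mul(-45, Pow(138, -1))), Mul(-1, 10953)) = Add(Add(-138, Mul(-45, Rational(1, 138))), -10953) = Add(Add(-138, Rational(-15, 46)), -10953) = Add(Rational(-6363, 46), -10953) = Rational(-510201, 46)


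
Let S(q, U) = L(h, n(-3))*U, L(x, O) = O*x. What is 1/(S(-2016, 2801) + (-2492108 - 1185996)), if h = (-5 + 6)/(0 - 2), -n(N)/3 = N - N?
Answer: -1/3678104 ≈ -2.7188e-7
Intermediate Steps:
n(N) = 0 (n(N) = -3*(N - N) = -3*0 = 0)
h = -1/2 (h = 1/(-2) = 1*(-1/2) = -1/2 ≈ -0.50000)
S(q, U) = 0 (S(q, U) = (0*(-1/2))*U = 0*U = 0)
1/(S(-2016, 2801) + (-2492108 - 1185996)) = 1/(0 + (-2492108 - 1185996)) = 1/(0 - 3678104) = 1/(-3678104) = -1/3678104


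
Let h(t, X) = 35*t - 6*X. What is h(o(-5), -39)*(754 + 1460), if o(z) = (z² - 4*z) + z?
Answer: 3617676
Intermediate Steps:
o(z) = z² - 3*z
h(t, X) = -6*X + 35*t
h(o(-5), -39)*(754 + 1460) = (-6*(-39) + 35*(-5*(-3 - 5)))*(754 + 1460) = (234 + 35*(-5*(-8)))*2214 = (234 + 35*40)*2214 = (234 + 1400)*2214 = 1634*2214 = 3617676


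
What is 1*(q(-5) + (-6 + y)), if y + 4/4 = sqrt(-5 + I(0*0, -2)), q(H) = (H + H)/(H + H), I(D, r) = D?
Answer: -6 + I*sqrt(5) ≈ -6.0 + 2.2361*I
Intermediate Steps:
q(H) = 1 (q(H) = (2*H)/((2*H)) = (2*H)*(1/(2*H)) = 1)
y = -1 + I*sqrt(5) (y = -1 + sqrt(-5 + 0*0) = -1 + sqrt(-5 + 0) = -1 + sqrt(-5) = -1 + I*sqrt(5) ≈ -1.0 + 2.2361*I)
1*(q(-5) + (-6 + y)) = 1*(1 + (-6 + (-1 + I*sqrt(5)))) = 1*(1 + (-7 + I*sqrt(5))) = 1*(-6 + I*sqrt(5)) = -6 + I*sqrt(5)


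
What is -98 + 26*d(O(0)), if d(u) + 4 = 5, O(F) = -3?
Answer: -72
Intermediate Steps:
d(u) = 1 (d(u) = -4 + 5 = 1)
-98 + 26*d(O(0)) = -98 + 26*1 = -98 + 26 = -72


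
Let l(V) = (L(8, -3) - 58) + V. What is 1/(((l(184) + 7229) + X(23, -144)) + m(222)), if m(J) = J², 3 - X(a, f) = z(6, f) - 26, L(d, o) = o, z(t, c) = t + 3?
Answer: 1/56656 ≈ 1.7650e-5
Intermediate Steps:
z(t, c) = 3 + t
l(V) = -61 + V (l(V) = (-3 - 58) + V = -61 + V)
X(a, f) = 20 (X(a, f) = 3 - ((3 + 6) - 26) = 3 - (9 - 26) = 3 - 1*(-17) = 3 + 17 = 20)
1/(((l(184) + 7229) + X(23, -144)) + m(222)) = 1/((((-61 + 184) + 7229) + 20) + 222²) = 1/(((123 + 7229) + 20) + 49284) = 1/((7352 + 20) + 49284) = 1/(7372 + 49284) = 1/56656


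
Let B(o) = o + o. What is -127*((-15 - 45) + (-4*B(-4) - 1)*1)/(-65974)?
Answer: -3683/65974 ≈ -0.055825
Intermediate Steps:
B(o) = 2*o
-127*((-15 - 45) + (-4*B(-4) - 1)*1)/(-65974) = -127*((-15 - 45) + (-8*(-4) - 1)*1)/(-65974) = -127*(-60 + (-4*(-8) - 1)*1)*(-1/65974) = -127*(-60 + (32 - 1)*1)*(-1/65974) = -127*(-60 + 31*1)*(-1/65974) = -127*(-60 + 31)*(-1/65974) = -127*(-29)*(-1/65974) = 3683*(-1/65974) = -3683/65974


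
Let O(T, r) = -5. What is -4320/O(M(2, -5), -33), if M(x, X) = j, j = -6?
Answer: 864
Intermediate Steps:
M(x, X) = -6
-4320/O(M(2, -5), -33) = -4320/(-5) = -4320*(-⅕) = 864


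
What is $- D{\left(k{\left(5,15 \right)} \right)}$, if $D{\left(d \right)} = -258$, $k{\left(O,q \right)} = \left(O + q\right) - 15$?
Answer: $258$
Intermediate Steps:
$k{\left(O,q \right)} = -15 + O + q$
$- D{\left(k{\left(5,15 \right)} \right)} = \left(-1\right) \left(-258\right) = 258$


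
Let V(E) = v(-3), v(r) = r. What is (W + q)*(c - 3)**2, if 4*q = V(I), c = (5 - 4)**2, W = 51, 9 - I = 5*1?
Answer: 201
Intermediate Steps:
I = 4 (I = 9 - 5 = 4)
c = 1 (c = 1**2 = 1)
V(E) = -3
q = -3/4 (q = (1/4)*(-3) = -3/4 ≈ -0.75000)
(W + q)*(c - 3)**2 = (51 - 3/4)*(1 - 3)**2 = (201/4)*(-2)**2 = (201/4)*4 = 201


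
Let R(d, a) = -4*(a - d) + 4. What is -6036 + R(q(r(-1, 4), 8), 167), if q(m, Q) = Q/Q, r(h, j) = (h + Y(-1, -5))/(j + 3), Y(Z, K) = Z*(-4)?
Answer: -6696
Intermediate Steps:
Y(Z, K) = -4*Z
r(h, j) = (4 + h)/(3 + j) (r(h, j) = (h - 4*(-1))/(j + 3) = (h + 4)/(3 + j) = (4 + h)/(3 + j))
q(m, Q) = 1
R(d, a) = 4 - 4*a + 4*d (R(d, a) = (-4*a + 4*d) + 4 = 4 - 4*a + 4*d)
-6036 + R(q(r(-1, 4), 8), 167) = -6036 + (4 - 4*167 + 4*1) = -6036 + (4 - 668 + 4) = -6036 - 660 = -6696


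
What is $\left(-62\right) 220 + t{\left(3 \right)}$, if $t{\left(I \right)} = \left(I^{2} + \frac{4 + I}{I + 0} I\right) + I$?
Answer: $-13621$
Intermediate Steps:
$t{\left(I \right)} = 4 + I^{2} + 2 I$ ($t{\left(I \right)} = \left(I^{2} + \frac{4 + I}{I} I\right) + I = \left(I^{2} + \left(4 + I\right)\right) + I = \left(4 + I + I^{2}\right) + I = 4 + I^{2} + 2 I$)
$\left(-62\right) 220 + t{\left(3 \right)} = \left(-62\right) 220 + \left(4 + 3^{2} + 2 \cdot 3\right) = -13640 + \left(4 + 9 + 6\right) = -13640 + 19 = -13621$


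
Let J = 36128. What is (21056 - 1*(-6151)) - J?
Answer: -8921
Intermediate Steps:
(21056 - 1*(-6151)) - J = (21056 - 1*(-6151)) - 1*36128 = (21056 + 6151) - 36128 = 27207 - 36128 = -8921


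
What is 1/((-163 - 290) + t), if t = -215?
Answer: -1/668 ≈ -0.0014970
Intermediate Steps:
1/((-163 - 290) + t) = 1/((-163 - 290) - 215) = 1/(-453 - 215) = 1/(-668) = -1/668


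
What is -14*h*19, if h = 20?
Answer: -5320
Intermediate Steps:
-14*h*19 = -14*20*19 = -280*19 = -5320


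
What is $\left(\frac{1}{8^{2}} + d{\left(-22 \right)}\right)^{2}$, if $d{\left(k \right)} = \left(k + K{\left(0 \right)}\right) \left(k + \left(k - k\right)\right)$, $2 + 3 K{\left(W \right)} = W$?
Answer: $\frac{9167488009}{36864} \approx 2.4868 \cdot 10^{5}$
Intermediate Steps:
$K{\left(W \right)} = - \frac{2}{3} + \frac{W}{3}$
$d{\left(k \right)} = k \left(- \frac{2}{3} + k\right)$ ($d{\left(k \right)} = \left(k + \left(- \frac{2}{3} + \frac{1}{3} \cdot 0\right)\right) \left(k + \left(k - k\right)\right) = \left(k + \left(- \frac{2}{3} + 0\right)\right) \left(k + 0\right) = \left(k - \frac{2}{3}\right) k = \left(- \frac{2}{3} + k\right) k = k \left(- \frac{2}{3} + k\right)$)
$\left(\frac{1}{8^{2}} + d{\left(-22 \right)}\right)^{2} = \left(\frac{1}{8^{2}} + \frac{1}{3} \left(-22\right) \left(-2 + 3 \left(-22\right)\right)\right)^{2} = \left(\frac{1}{64} + \frac{1}{3} \left(-22\right) \left(-2 - 66\right)\right)^{2} = \left(\frac{1}{64} + \frac{1}{3} \left(-22\right) \left(-68\right)\right)^{2} = \left(\frac{1}{64} + \frac{1496}{3}\right)^{2} = \left(\frac{95747}{192}\right)^{2} = \frac{9167488009}{36864}$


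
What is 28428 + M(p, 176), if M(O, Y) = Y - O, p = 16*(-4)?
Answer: 28668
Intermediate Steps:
p = -64
28428 + M(p, 176) = 28428 + (176 - 1*(-64)) = 28428 + (176 + 64) = 28428 + 240 = 28668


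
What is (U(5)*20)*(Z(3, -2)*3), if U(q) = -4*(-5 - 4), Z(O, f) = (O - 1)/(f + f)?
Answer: -1080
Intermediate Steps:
Z(O, f) = (-1 + O)/(2*f) (Z(O, f) = (-1 + O)/((2*f)) = (-1 + O)*(1/(2*f)) = (-1 + O)/(2*f))
U(q) = 36 (U(q) = -4*(-9) = 36)
(U(5)*20)*(Z(3, -2)*3) = (36*20)*(((1/2)*(-1 + 3)/(-2))*3) = 720*(((1/2)*(-1/2)*2)*3) = 720*(-1/2*3) = 720*(-3/2) = -1080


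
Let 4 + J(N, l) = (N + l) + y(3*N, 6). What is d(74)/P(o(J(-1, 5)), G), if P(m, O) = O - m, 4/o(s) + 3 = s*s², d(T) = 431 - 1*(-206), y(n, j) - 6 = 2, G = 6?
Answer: 324233/3050 ≈ 106.31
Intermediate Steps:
y(n, j) = 8 (y(n, j) = 6 + 2 = 8)
J(N, l) = 4 + N + l (J(N, l) = -4 + ((N + l) + 8) = -4 + (8 + N + l) = 4 + N + l)
d(T) = 637 (d(T) = 431 + 206 = 637)
o(s) = 4/(-3 + s³) (o(s) = 4/(-3 + s*s²) = 4/(-3 + s³))
d(74)/P(o(J(-1, 5)), G) = 637/(6 - 4/(-3 + (4 - 1 + 5)³)) = 637/(6 - 4/(-3 + 8³)) = 637/(6 - 4/(-3 + 512)) = 637/(6 - 4/509) = 637/(3050/509) = 637*(509/3050) = 324233/3050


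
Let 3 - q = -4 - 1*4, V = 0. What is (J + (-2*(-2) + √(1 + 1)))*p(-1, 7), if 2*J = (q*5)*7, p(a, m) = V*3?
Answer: 0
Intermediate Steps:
q = 11 (q = 3 - (-4 - 1*4) = 3 - (-4 - 4) = 3 - 1*(-8) = 3 + 8 = 11)
p(a, m) = 0 (p(a, m) = 0*3 = 0)
J = 385/2 (J = ((11*5)*7)/2 = (55*7)/2 = (½)*385 = 385/2 ≈ 192.50)
(J + (-2*(-2) + √(1 + 1)))*p(-1, 7) = (385/2 + (-2*(-2) + √(1 + 1)))*0 = (385/2 + (4 + √2))*0 = (393/2 + √2)*0 = 0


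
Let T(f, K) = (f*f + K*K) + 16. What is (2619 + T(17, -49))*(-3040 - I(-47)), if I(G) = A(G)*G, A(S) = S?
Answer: -27950925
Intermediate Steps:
T(f, K) = 16 + K² + f² (T(f, K) = (f² + K²) + 16 = (K² + f²) + 16 = 16 + K² + f²)
I(G) = G² (I(G) = G*G = G²)
(2619 + T(17, -49))*(-3040 - I(-47)) = (2619 + (16 + (-49)² + 17²))*(-3040 - 1*(-47)²) = (2619 + (16 + 2401 + 289))*(-3040 - 1*2209) = (2619 + 2706)*(-3040 - 2209) = 5325*(-5249) = -27950925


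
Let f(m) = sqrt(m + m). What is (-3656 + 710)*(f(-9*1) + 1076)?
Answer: -3169896 - 8838*I*sqrt(2) ≈ -3.1699e+6 - 12499.0*I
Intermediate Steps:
f(m) = sqrt(2)*sqrt(m) (f(m) = sqrt(2*m) = sqrt(2)*sqrt(m))
(-3656 + 710)*(f(-9*1) + 1076) = (-3656 + 710)*(sqrt(2)*sqrt(-9*1) + 1076) = -2946*(sqrt(2)*sqrt(-9) + 1076) = -2946*(sqrt(2)*(3*I) + 1076) = -2946*(3*I*sqrt(2) + 1076) = -2946*(1076 + 3*I*sqrt(2)) = -3169896 - 8838*I*sqrt(2)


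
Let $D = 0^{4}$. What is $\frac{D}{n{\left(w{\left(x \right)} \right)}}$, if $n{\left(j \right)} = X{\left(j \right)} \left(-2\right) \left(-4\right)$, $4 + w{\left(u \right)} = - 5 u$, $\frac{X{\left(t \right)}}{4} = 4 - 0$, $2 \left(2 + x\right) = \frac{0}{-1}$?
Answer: $0$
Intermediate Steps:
$x = -2$ ($x = -2 + \frac{0 \frac{1}{-1}}{2} = -2 + \frac{0 \left(-1\right)}{2} = -2 + \frac{1}{2} \cdot 0 = -2 + 0 = -2$)
$X{\left(t \right)} = 16$ ($X{\left(t \right)} = 4 \left(4 - 0\right) = 4 \left(4 + 0\right) = 4 \cdot 4 = 16$)
$w{\left(u \right)} = -4 - 5 u$
$n{\left(j \right)} = 128$ ($n{\left(j \right)} = 16 \left(-2\right) \left(-4\right) = \left(-32\right) \left(-4\right) = 128$)
$D = 0$
$\frac{D}{n{\left(w{\left(x \right)} \right)}} = \frac{0}{128} = 0 \cdot \frac{1}{128} = 0$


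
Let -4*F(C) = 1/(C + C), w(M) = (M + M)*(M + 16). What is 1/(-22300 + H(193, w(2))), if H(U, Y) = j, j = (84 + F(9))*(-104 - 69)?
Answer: -72/2651731 ≈ -2.7152e-5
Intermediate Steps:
w(M) = 2*M*(16 + M) (w(M) = (2*M)*(16 + M) = 2*M*(16 + M))
F(C) = -1/(8*C) (F(C) = -1/(4*(C + C)) = -1/(2*C)/4 = -1/(8*C))
j = -1046131/72 (j = (84 - 1/8/9)*(-104 - 69) = (84 - 1/8*1/9)*(-173) = (84 - 1/72)*(-173) = (6047/72)*(-173) = -1046131/72 ≈ -14530.)
H(U, Y) = -1046131/72
1/(-22300 + H(193, w(2))) = 1/(-22300 - 1046131/72) = 1/(-2651731/72) = -72/2651731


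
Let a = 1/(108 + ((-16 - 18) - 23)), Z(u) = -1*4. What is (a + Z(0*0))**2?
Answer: 41209/2601 ≈ 15.844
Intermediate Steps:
Z(u) = -4
a = 1/51 (a = 1/(108 + (-34 - 23)) = 1/(108 - 57) = 1/51 ≈ 0.019608)
(a + Z(0*0))**2 = (1/51 - 4)**2 = (-203/51)**2 = 41209/2601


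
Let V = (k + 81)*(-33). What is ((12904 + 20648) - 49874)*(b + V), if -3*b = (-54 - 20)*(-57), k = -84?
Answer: 21332854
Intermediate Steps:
b = -1406 (b = -(-54 - 20)*(-57)/3 = -(-74)*(-57)/3 = -1/3*4218 = -1406)
V = 99 (V = (-84 + 81)*(-33) = -3*(-33) = 99)
((12904 + 20648) - 49874)*(b + V) = ((12904 + 20648) - 49874)*(-1406 + 99) = (33552 - 49874)*(-1307) = -16322*(-1307) = 21332854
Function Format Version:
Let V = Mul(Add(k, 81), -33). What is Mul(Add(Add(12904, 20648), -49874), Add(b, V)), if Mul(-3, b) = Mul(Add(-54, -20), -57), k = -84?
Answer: 21332854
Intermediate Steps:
b = -1406 (b = Mul(Rational(-1, 3), Mul(Add(-54, -20), -57)) = Mul(Rational(-1, 3), Mul(-74, -57)) = Mul(Rational(-1, 3), 4218) = -1406)
V = 99 (V = Mul(Add(-84, 81), -33) = Mul(-3, -33) = 99)
Mul(Add(Add(12904, 20648), -49874), Add(b, V)) = Mul(Add(Add(12904, 20648), -49874), Add(-1406, 99)) = Mul(Add(33552, -49874), -1307) = Mul(-16322, -1307) = 21332854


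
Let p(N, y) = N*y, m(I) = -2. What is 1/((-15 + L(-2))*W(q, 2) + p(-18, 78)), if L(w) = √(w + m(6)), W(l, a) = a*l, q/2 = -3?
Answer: -17/20816 + I/62448 ≈ -0.00081668 + 1.6013e-5*I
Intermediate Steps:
q = -6 (q = 2*(-3) = -6)
L(w) = √(-2 + w) (L(w) = √(w - 2) = √(-2 + w))
1/((-15 + L(-2))*W(q, 2) + p(-18, 78)) = 1/((-15 + √(-2 - 2))*(2*(-6)) - 18*78) = 1/((-15 + √(-4))*(-12) - 1404) = 1/((-15 + 2*I)*(-12) - 1404) = 1/((180 - 24*I) - 1404) = 1/(-1224 - 24*I) = (-1224 + 24*I)/1498752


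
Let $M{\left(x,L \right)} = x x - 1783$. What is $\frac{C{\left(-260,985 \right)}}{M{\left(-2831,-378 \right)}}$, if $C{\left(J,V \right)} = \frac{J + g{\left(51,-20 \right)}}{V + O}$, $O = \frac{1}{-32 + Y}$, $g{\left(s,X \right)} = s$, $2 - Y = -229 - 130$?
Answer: $- \frac{68761}{2596668915348} \approx -2.648 \cdot 10^{-8}$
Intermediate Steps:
$Y = 361$ ($Y = 2 - \left(-229 - 130\right) = 2 - -359 = 2 + 359 = 361$)
$O = \frac{1}{329}$ ($O = \frac{1}{-32 + 361} = \frac{1}{329} \approx 0.0030395$)
$M{\left(x,L \right)} = -1783 + x^{2}$ ($M{\left(x,L \right)} = x^{2} - 1783 = -1783 + x^{2}$)
$C{\left(J,V \right)} = \frac{51 + J}{\frac{1}{329} + V}$ ($C{\left(J,V \right)} = \frac{J + 51}{V + \frac{1}{329}} = \frac{51 + J}{\frac{1}{329} + V}$)
$\frac{C{\left(-260,985 \right)}}{M{\left(-2831,-378 \right)}} = \frac{329 \frac{1}{1 + 329 \cdot 985} \left(51 - 260\right)}{-1783 + \left(-2831\right)^{2}} = \frac{329 \frac{1}{1 + 324065} \left(-209\right)}{-1783 + 8014561} = \frac{329 \cdot \frac{1}{324066} \left(-209\right)}{8012778} = 329 \cdot \frac{1}{324066} \left(-209\right) \frac{1}{8012778} = \left(- \frac{68761}{324066}\right) \frac{1}{8012778} = - \frac{68761}{2596668915348}$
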